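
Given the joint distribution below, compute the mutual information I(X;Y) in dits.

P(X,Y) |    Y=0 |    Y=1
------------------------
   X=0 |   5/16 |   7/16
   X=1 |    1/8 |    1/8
0.0011 dits

Mutual information: I(X;Y) = H(X) + H(Y) - H(X,Y)

Marginals:
P(X) = (3/4, 1/4), H(X) = 0.2442 dits
P(Y) = (7/16, 9/16), H(Y) = 0.2976 dits

Joint entropy: H(X,Y) = 0.5407 dits

I(X;Y) = 0.2442 + 0.2976 - 0.5407 = 0.0011 dits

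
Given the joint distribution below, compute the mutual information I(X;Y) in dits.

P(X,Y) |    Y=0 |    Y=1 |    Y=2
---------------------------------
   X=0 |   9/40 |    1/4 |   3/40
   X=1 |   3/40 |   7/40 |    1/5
0.0306 dits

Mutual information: I(X;Y) = H(X) + H(Y) - H(X,Y)

Marginals:
P(X) = (11/20, 9/20), H(X) = 0.2989 dits
P(Y) = (3/10, 17/40, 11/40), H(Y) = 0.4690 dits

Joint entropy: H(X,Y) = 0.7373 dits

I(X;Y) = 0.2989 + 0.4690 - 0.7373 = 0.0306 dits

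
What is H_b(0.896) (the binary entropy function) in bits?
0.4815 bits

The binary entropy function is:
H(p) = -p log(p) - (1-p) log(1-p)

H(0.896) = -0.896 × log_2(0.896) - 0.104 × log_2(0.104)
H(0.896) = 0.4815 bits

Note: Binary entropy is maximized at p=0.5 (H=1 bit) and minimized at p=0 or p=1 (H=0).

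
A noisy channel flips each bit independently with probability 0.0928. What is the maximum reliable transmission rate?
0.5543 bits

For a binary symmetric channel (BSC) with error probability p:
Capacity C = 1 - H(p) bits per symbol

where H(p) = -p log₂(p) - (1-p) log₂(1-p) is the binary entropy function.

H(0.0928) = 0.4457 bits
C = 1 - 0.4457 = 0.5543 bits per symbol

This means we can reliably transmit up to 0.5543 bits of information per channel use.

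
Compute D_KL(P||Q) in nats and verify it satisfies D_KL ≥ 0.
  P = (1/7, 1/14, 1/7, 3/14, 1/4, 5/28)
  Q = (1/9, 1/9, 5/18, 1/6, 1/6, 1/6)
0.0769 nats

KL divergence satisfies the Gibbs inequality: D_KL(P||Q) ≥ 0 for all distributions P, Q.

D_KL(P||Q) = Σ p(x) log(p(x)/q(x))
Term by term:
  x=0: 1/7 × log_e[(1/7)/(1/9)] = 0.0359
  x=1: 1/14 × log_e[(1/14)/(1/9)] = -0.0316
  x=2: 1/7 × log_e[(1/7)/(5/18)] = -0.0950
  x=3: 3/14 × log_e[(3/14)/(1/6)] = 0.0539
  x=4: 1/4 × log_e[(1/4)/(1/6)] = 0.1014
  x=5: 5/28 × log_e[(5/28)/(1/6)] = 0.0123
D_KL(P||Q) = 0.0769 nats

D_KL(P||Q) = 0.0769 ≥ 0 ✓

This non-negativity is a fundamental property: relative entropy cannot be negative because it measures how different Q is from P.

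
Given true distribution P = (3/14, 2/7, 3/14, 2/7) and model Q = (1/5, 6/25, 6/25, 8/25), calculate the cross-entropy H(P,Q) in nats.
1.3840 nats

Cross-entropy: H(P,Q) = -Σ p(x) log q(x)

Alternatively: H(P,Q) = H(P) + D_KL(P||Q)
H(P) = 1.3761 nats
D_KL(P||Q) = 0.0079 nats

H(P,Q) = 1.3761 + 0.0079 = 1.3840 nats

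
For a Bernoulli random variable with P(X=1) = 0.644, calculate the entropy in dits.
0.2828 dits

The binary entropy function is:
H(p) = -p log(p) - (1-p) log(1-p)

H(0.644) = -0.644 × log_10(0.644) - 0.356 × log_10(0.356)
H(0.644) = 0.2828 dits

Note: Binary entropy is maximized at p=0.5 (H=1 bit) and minimized at p=0 or p=1 (H=0).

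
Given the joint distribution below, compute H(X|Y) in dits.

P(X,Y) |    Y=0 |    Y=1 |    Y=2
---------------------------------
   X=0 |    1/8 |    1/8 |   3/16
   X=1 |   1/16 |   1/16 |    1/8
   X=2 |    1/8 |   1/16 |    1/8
0.4611 dits

Using the chain rule: H(X|Y) = H(X,Y) - H(Y)

First, compute H(X,Y) = 0.9265 dits

Marginal P(Y) = (5/16, 1/4, 7/16)
H(Y) = 0.4654 dits

H(X|Y) = H(X,Y) - H(Y) = 0.9265 - 0.4654 = 0.4611 dits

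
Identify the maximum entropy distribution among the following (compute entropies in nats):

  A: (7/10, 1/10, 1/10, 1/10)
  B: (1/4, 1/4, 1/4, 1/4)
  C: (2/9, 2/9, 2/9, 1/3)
B

For a discrete distribution over n outcomes, entropy is maximized by the uniform distribution.

Computing entropies:
H(A) = 0.9404 nats
H(B) = 1.3863 nats
H(C) = 1.3689 nats

The uniform distribution (where all probabilities equal 1/4) achieves the maximum entropy of log_e(4) = 1.3863 nats.

Distribution B has the highest entropy.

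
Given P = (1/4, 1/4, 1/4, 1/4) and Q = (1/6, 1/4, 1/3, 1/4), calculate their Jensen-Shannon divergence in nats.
0.0072 nats

Jensen-Shannon divergence is:
JSD(P||Q) = 0.5 × D_KL(P||M) + 0.5 × D_KL(Q||M)
where M = 0.5 × (P + Q) is the mixture distribution.

M = 0.5 × (1/4, 1/4, 1/4, 1/4) + 0.5 × (1/6, 1/4, 1/3, 1/4) = (5/24, 1/4, 7/24, 1/4)

D_KL(P||M) = 0.0070 nats
D_KL(Q||M) = 0.0073 nats

JSD(P||Q) = 0.5 × 0.0070 + 0.5 × 0.0073 = 0.0072 nats

Unlike KL divergence, JSD is symmetric and bounded: 0 ≤ JSD ≤ log(2).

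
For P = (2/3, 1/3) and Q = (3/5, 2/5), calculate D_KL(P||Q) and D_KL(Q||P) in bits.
D_KL(P||Q) = 0.0137, D_KL(Q||P) = 0.0140

KL divergence is not symmetric: D_KL(P||Q) ≠ D_KL(Q||P) in general.

D_KL(P||Q) = 0.0137 bits
D_KL(Q||P) = 0.0140 bits

No, they are not equal!

This asymmetry is why KL divergence is not a true distance metric.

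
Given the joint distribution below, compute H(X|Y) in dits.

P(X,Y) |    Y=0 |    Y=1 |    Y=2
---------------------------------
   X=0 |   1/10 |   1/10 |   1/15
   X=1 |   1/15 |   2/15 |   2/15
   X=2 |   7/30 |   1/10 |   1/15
0.4447 dits

Using the chain rule: H(X|Y) = H(X,Y) - H(Y)

First, compute H(X,Y) = 0.9160 dits

Marginal P(Y) = (2/5, 1/3, 4/15)
H(Y) = 0.4713 dits

H(X|Y) = H(X,Y) - H(Y) = 0.9160 - 0.4713 = 0.4447 dits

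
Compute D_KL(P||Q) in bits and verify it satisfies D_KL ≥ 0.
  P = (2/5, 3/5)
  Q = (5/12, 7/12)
0.0008 bits

KL divergence satisfies the Gibbs inequality: D_KL(P||Q) ≥ 0 for all distributions P, Q.

D_KL(P||Q) = Σ p(x) log(p(x)/q(x))
Term by term:
  x=0: 2/5 × log_2[(2/5)/(5/12)] = -0.0236
  x=1: 3/5 × log_2[(3/5)/(7/12)] = 0.0244
D_KL(P||Q) = 0.0008 bits

D_KL(P||Q) = 0.0008 ≥ 0 ✓

This non-negativity is a fundamental property: relative entropy cannot be negative because it measures how different Q is from P.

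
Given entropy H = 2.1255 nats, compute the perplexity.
8.3771

Perplexity is e^H (or exp(H) for natural log).

H = 2.1255 nats
Perplexity = e^2.1255 = 8.3771

Interpretation: The model's uncertainty is equivalent to choosing uniformly among 8.4 options.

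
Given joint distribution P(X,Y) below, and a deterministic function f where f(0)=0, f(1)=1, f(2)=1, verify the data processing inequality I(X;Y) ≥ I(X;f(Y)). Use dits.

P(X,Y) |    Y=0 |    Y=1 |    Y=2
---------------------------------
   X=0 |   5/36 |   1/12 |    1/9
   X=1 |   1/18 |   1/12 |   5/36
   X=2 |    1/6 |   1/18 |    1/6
I(X;Y) = 0.0135, I(X;f(Y)) = 0.0100, inequality holds: 0.0135 ≥ 0.0100

Data Processing Inequality: For any Markov chain X → Y → Z, we have I(X;Y) ≥ I(X;Z).

Here Z = f(Y) is a deterministic function of Y, forming X → Y → Z.

Original I(X;Y) = 0.0135 dits

After applying f:
P(X,Z) where Z=f(Y):
- P(X,Z=0) = P(X,Y=0)
- P(X,Z=1) = P(X,Y=1) + P(X,Y=2)

I(X;Z) = I(X;f(Y)) = 0.0100 dits

Verification: 0.0135 ≥ 0.0100 ✓

Information cannot be created by processing; the function f can only lose information about X.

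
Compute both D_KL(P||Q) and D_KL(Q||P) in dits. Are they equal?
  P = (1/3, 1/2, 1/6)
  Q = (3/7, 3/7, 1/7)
D_KL(P||Q) = 0.0082, D_KL(Q||P) = 0.0085

KL divergence is not symmetric: D_KL(P||Q) ≠ D_KL(Q||P) in general.

D_KL(P||Q) = 0.0082 dits
D_KL(Q||P) = 0.0085 dits

No, they are not equal!

This asymmetry is why KL divergence is not a true distance metric.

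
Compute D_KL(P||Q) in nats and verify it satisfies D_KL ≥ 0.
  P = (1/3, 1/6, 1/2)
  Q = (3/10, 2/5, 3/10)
0.1446 nats

KL divergence satisfies the Gibbs inequality: D_KL(P||Q) ≥ 0 for all distributions P, Q.

D_KL(P||Q) = Σ p(x) log(p(x)/q(x))
Term by term:
  x=0: 1/3 × log_e[(1/3)/(3/10)] = 0.0351
  x=1: 1/6 × log_e[(1/6)/(2/5)] = -0.1459
  x=2: 1/2 × log_e[(1/2)/(3/10)] = 0.2554
D_KL(P||Q) = 0.1446 nats

D_KL(P||Q) = 0.1446 ≥ 0 ✓

This non-negativity is a fundamental property: relative entropy cannot be negative because it measures how different Q is from P.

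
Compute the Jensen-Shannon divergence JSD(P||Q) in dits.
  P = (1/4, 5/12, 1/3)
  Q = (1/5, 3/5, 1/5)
0.0079 dits

Jensen-Shannon divergence is:
JSD(P||Q) = 0.5 × D_KL(P||M) + 0.5 × D_KL(Q||M)
where M = 0.5 × (P + Q) is the mixture distribution.

M = 0.5 × (1/4, 5/12, 1/3) + 0.5 × (1/5, 3/5, 1/5) = (9/40, 0.508333, 4/15)

D_KL(P||M) = 0.0078 dits
D_KL(Q||M) = 0.0080 dits

JSD(P||Q) = 0.5 × 0.0078 + 0.5 × 0.0080 = 0.0079 dits

Unlike KL divergence, JSD is symmetric and bounded: 0 ≤ JSD ≤ log(2).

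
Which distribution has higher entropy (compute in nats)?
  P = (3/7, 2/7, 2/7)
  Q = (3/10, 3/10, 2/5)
Q

Computing entropies in nats:
H(P) = 1.0790
H(Q) = 1.0889

Distribution Q has higher entropy.

Intuition: The distribution closer to uniform (more spread out) has higher entropy.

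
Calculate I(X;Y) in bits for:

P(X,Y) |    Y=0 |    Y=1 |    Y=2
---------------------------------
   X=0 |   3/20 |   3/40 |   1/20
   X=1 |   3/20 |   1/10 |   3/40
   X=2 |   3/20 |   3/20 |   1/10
0.0143 bits

Mutual information: I(X;Y) = H(X) + H(Y) - H(X,Y)

Marginals:
P(X) = (11/40, 13/40, 2/5), H(X) = 1.5679 bits
P(Y) = (9/20, 13/40, 9/40), H(Y) = 1.5296 bits

Joint entropy: H(X,Y) = 3.0832 bits

I(X;Y) = 1.5679 + 1.5296 - 3.0832 = 0.0143 bits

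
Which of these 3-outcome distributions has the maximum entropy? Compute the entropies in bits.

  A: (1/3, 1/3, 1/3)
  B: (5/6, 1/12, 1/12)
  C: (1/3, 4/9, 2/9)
A

For a discrete distribution over n outcomes, entropy is maximized by the uniform distribution.

Computing entropies:
H(A) = 1.5850 bits
H(B) = 0.8167 bits
H(C) = 1.5305 bits

The uniform distribution (where all probabilities equal 1/3) achieves the maximum entropy of log_2(3) = 1.5850 bits.

Distribution A has the highest entropy.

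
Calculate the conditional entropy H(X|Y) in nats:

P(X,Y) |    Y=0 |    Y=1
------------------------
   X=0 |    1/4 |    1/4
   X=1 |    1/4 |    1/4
0.6931 nats

Using the chain rule: H(X|Y) = H(X,Y) - H(Y)

First, compute H(X,Y) = 1.3863 nats

Marginal P(Y) = (1/2, 1/2)
H(Y) = 0.6931 nats

H(X|Y) = H(X,Y) - H(Y) = 1.3863 - 0.6931 = 0.6931 nats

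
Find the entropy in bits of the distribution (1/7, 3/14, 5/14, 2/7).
1.9242 bits

Shannon entropy is H(X) = -Σ p(x) log p(x).

For P = (1/7, 3/14, 5/14, 2/7):
H = -1/7 × log_2(1/7) -3/14 × log_2(3/14) -5/14 × log_2(5/14) -2/7 × log_2(2/7)
H = 1.9242 bits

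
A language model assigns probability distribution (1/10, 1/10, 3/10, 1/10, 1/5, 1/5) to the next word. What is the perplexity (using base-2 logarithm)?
5.4507

Perplexity is 2^H (or exp(H) for natural log).

First, H = -Σ p log p = 2.4464 bits
Perplexity = 2^2.4464 = 5.4507

Interpretation: The model's uncertainty is equivalent to choosing uniformly among 5.5 options.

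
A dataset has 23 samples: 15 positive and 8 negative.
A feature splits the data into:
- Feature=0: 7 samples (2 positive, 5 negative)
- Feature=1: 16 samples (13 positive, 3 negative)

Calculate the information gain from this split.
0.1851 bits

Information Gain = H(Y) - H(Y|Feature)

Before split:
P(positive) = 15/23 = 0.6522
H(Y) = 0.9321 bits

After split:
Feature=0: H = 0.8631 bits (weight = 7/23)
Feature=1: H = 0.6962 bits (weight = 16/23)
H(Y|Feature) = (7/23)×0.8631 + (16/23)×0.6962 = 0.7470 bits

Information Gain = 0.9321 - 0.7470 = 0.1851 bits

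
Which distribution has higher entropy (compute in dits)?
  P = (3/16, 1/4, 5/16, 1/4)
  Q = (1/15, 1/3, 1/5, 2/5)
P

Computing entropies in dits:
H(P) = 0.5952
H(Q) = 0.5364

Distribution P has higher entropy.

Intuition: The distribution closer to uniform (more spread out) has higher entropy.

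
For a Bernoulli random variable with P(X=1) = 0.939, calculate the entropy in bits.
0.3314 bits

The binary entropy function is:
H(p) = -p log(p) - (1-p) log(1-p)

H(0.939) = -0.939 × log_2(0.939) - 0.061 × log_2(0.061)
H(0.939) = 0.3314 bits

Note: Binary entropy is maximized at p=0.5 (H=1 bit) and minimized at p=0 or p=1 (H=0).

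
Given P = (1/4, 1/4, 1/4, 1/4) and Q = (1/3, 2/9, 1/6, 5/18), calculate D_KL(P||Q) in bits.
0.0470 bits

KL divergence: D_KL(P||Q) = Σ p(x) log(p(x)/q(x))

Computing term by term:
  x=0: 1/4 × log_2[(1/4)/(1/3)] = 1/4 × -0.4150 = -0.1038
  x=1: 1/4 × log_2[(1/4)/(2/9)] = 1/4 × 0.1699 = 0.0425
  x=2: 1/4 × log_2[(1/4)/(1/6)] = 1/4 × 0.5850 = 0.1462
  x=3: 1/4 × log_2[(1/4)/(5/18)] = 1/4 × -0.1520 = -0.0380

D_KL(P||Q) = 0.0470 bits

Note: KL divergence is always non-negative and equals 0 iff P = Q.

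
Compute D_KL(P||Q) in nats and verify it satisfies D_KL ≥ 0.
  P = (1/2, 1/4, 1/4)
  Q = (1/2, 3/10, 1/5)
0.0102 nats

KL divergence satisfies the Gibbs inequality: D_KL(P||Q) ≥ 0 for all distributions P, Q.

D_KL(P||Q) = Σ p(x) log(p(x)/q(x))
Term by term:
  x=0: 1/2 × log_e[(1/2)/(1/2)] = 0.0000
  x=1: 1/4 × log_e[(1/4)/(3/10)] = -0.0456
  x=2: 1/4 × log_e[(1/4)/(1/5)] = 0.0558
D_KL(P||Q) = 0.0102 nats

D_KL(P||Q) = 0.0102 ≥ 0 ✓

This non-negativity is a fundamental property: relative entropy cannot be negative because it measures how different Q is from P.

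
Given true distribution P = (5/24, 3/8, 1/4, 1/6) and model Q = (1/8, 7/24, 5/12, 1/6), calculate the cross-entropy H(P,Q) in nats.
1.4128 nats

Cross-entropy: H(P,Q) = -Σ p(x) log q(x)

Alternatively: H(P,Q) = H(P) + D_KL(P||Q)
H(P) = 1.3398 nats
D_KL(P||Q) = 0.0730 nats

H(P,Q) = 1.3398 + 0.0730 = 1.4128 nats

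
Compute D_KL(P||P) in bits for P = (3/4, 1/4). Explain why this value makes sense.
0.0000 bits

KL divergence satisfies the Gibbs inequality: D_KL(P||Q) ≥ 0 for all distributions P, Q.

D_KL(P||Q) = Σ p(x) log(p(x)/q(x))
Each term is p(x) × log_2(p(x)/p(x)) = p(x) × log_2(1) = 0, so the sum is 0.
D_KL(P||Q) = 0.0000 bits

When P = Q, the KL divergence is exactly 0, as there is no 'divergence' between identical distributions.

This non-negativity is a fundamental property: relative entropy cannot be negative because it measures how different Q is from P.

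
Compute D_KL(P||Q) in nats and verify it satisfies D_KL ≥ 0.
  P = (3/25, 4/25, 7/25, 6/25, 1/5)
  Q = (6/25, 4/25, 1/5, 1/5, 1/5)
0.0548 nats

KL divergence satisfies the Gibbs inequality: D_KL(P||Q) ≥ 0 for all distributions P, Q.

D_KL(P||Q) = Σ p(x) log(p(x)/q(x))
Term by term:
  x=0: 3/25 × log_e[(3/25)/(6/25)] = -0.0832
  x=1: 4/25 × log_e[(4/25)/(4/25)] = 0.0000
  x=2: 7/25 × log_e[(7/25)/(1/5)] = 0.0942
  x=3: 6/25 × log_e[(6/25)/(1/5)] = 0.0438
  x=4: 1/5 × log_e[(1/5)/(1/5)] = 0.0000
D_KL(P||Q) = 0.0548 nats

D_KL(P||Q) = 0.0548 ≥ 0 ✓

This non-negativity is a fundamental property: relative entropy cannot be negative because it measures how different Q is from P.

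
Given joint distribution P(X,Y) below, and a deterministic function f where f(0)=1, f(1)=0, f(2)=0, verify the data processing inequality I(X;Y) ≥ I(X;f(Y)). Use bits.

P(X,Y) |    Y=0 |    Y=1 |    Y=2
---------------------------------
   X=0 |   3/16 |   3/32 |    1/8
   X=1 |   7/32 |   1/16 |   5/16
I(X;Y) = 0.0406, I(X;f(Y)) = 0.0062, inequality holds: 0.0406 ≥ 0.0062

Data Processing Inequality: For any Markov chain X → Y → Z, we have I(X;Y) ≥ I(X;Z).

Here Z = f(Y) is a deterministic function of Y, forming X → Y → Z.

Original I(X;Y) = 0.0406 bits

After applying f:
P(X,Z) where Z=f(Y):
- P(X,Z=0) = P(X,Y=1) + P(X,Y=2)
- P(X,Z=1) = P(X,Y=0)

I(X;Z) = I(X;f(Y)) = 0.0062 bits

Verification: 0.0406 ≥ 0.0062 ✓

Information cannot be created by processing; the function f can only lose information about X.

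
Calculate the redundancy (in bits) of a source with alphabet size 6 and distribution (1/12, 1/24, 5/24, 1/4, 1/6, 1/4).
0.1929 bits

Redundancy measures how far a source is from maximum entropy:
R = H_max - H(X)

Maximum entropy for 6 symbols: H_max = log_2(6) = 2.5850 bits
Actual entropy: H(X) = 2.3921 bits
Redundancy: R = 2.5850 - 2.3921 = 0.1929 bits

This redundancy represents potential for compression: the source could be compressed by 0.1929 bits per symbol.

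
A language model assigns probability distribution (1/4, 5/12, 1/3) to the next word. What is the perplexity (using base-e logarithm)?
2.9375

Perplexity is e^H (or exp(H) for natural log).

First, H = -Σ p log p = 1.0776 nats
Perplexity = e^1.0776 = 2.9375

Interpretation: The model's uncertainty is equivalent to choosing uniformly among 2.9 options.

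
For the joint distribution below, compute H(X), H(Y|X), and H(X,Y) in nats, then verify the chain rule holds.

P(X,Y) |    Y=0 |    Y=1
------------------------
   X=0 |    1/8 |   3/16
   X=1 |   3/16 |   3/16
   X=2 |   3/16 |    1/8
H(X,Y) = 1.7753, H(X) = 1.0948, H(Y|X) = 0.6806 (all in nats)

Chain rule: H(X,Y) = H(X) + H(Y|X)

Left side — joint entropy directly:
H(X,Y) = -Σ p(x,y) log p(x,y) = 1.7753 nats

Right side — compute H(Y|X) from the conditional distributions:
P(X) = (5/16, 3/8, 5/16), so H(X) = 1.0948 nats
H(Y|X) = Σ_x P(X=x) · H(Y|X=x):
  P(Y|X=0) = (2/5, 3/5), H(Y|X=0) = 0.6730, weight P(X=0) = 5/16
  P(Y|X=1) = (1/2, 1/2), H(Y|X=1) = 0.6931, weight P(X=1) = 3/8
  P(Y|X=2) = (3/5, 2/5), H(Y|X=2) = 0.6730, weight P(X=2) = 5/16
H(Y|X) = 0.6806 nats

H(X) + H(Y|X) = 1.0948 + 0.6806 = 1.7753 nats

Both sides equal 1.7753 nats. ✓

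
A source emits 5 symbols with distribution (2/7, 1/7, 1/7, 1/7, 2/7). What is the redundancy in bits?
0.0860 bits

Redundancy measures how far a source is from maximum entropy:
R = H_max - H(X)

Maximum entropy for 5 symbols: H_max = log_2(5) = 2.3219 bits
Actual entropy: H(X) = 2.2359 bits
Redundancy: R = 2.3219 - 2.2359 = 0.0860 bits

This redundancy represents potential for compression: the source could be compressed by 0.0860 bits per symbol.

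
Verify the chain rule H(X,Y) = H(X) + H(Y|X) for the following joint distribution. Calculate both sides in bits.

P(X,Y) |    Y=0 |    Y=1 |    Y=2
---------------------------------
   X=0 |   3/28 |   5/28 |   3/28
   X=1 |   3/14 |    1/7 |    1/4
H(X,Y) = 2.5116, H(X) = 0.9666, H(Y|X) = 1.5450 (all in bits)

Chain rule: H(X,Y) = H(X) + H(Y|X)

Left side — joint entropy directly:
H(X,Y) = -Σ p(x,y) log p(x,y) = 2.5116 bits

Right side — compute H(Y|X) from the conditional distributions:
P(X) = (11/28, 17/28), so H(X) = 0.9666 bits
H(Y|X) = Σ_x P(X=x) · H(Y|X=x):
  P(Y|X=0) = (3/11, 5/11, 3/11), H(Y|X=0) = 1.5395, weight P(X=0) = 11/28
  P(Y|X=1) = (6/17, 4/17, 7/17), H(Y|X=1) = 1.5486, weight P(X=1) = 17/28
H(Y|X) = 1.5450 bits

H(X) + H(Y|X) = 0.9666 + 1.5450 = 2.5116 bits

Both sides equal 2.5116 bits. ✓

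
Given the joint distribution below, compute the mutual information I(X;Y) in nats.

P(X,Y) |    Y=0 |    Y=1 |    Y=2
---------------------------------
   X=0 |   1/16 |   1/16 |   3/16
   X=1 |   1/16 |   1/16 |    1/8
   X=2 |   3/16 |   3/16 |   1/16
0.0985 nats

Mutual information: I(X;Y) = H(X) + H(Y) - H(X,Y)

Marginals:
P(X) = (5/16, 1/4, 7/16), H(X) = 1.0717 nats
P(Y) = (5/16, 5/16, 3/8), H(Y) = 1.0948 nats

Joint entropy: H(X,Y) = 2.0680 nats

I(X;Y) = 1.0717 + 1.0948 - 2.0680 = 0.0985 nats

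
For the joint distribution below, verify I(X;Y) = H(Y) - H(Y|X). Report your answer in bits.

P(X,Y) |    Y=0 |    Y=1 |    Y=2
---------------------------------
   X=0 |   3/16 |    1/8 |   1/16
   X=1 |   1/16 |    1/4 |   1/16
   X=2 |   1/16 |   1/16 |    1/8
I(X;Y) = 0.1546 bits

Mutual information has multiple equivalent forms:
- I(X;Y) = H(X) - H(X|Y)
- I(X;Y) = H(Y) - H(Y|X)
- I(X;Y) = H(X) + H(Y) - H(X,Y)

Computing all quantities:
H(X) = 1.5613, H(Y) = 1.5462, H(X,Y) = 2.9528
H(X|Y) = 1.4066, H(Y|X) = 1.3915

Verification:
H(X) - H(X|Y) = 1.5613 - 1.4066 = 0.1546
H(Y) - H(Y|X) = 1.5462 - 1.3915 = 0.1546
H(X) + H(Y) - H(X,Y) = 1.5613 + 1.5462 - 2.9528 = 0.1546

All forms give I(X;Y) = 0.1546 bits. ✓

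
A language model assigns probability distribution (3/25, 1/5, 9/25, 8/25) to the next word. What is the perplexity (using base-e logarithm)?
3.7015

Perplexity is e^H (or exp(H) for natural log).

First, H = -Σ p log p = 1.3087 nats
Perplexity = e^1.3087 = 3.7015

Interpretation: The model's uncertainty is equivalent to choosing uniformly among 3.7 options.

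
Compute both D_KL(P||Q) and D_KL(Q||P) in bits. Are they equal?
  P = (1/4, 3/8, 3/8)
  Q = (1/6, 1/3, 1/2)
D_KL(P||Q) = 0.0543, D_KL(Q||P) = 0.0534

KL divergence is not symmetric: D_KL(P||Q) ≠ D_KL(Q||P) in general.

D_KL(P||Q) = 0.0543 bits
D_KL(Q||P) = 0.0534 bits

No, they are not equal!

This asymmetry is why KL divergence is not a true distance metric.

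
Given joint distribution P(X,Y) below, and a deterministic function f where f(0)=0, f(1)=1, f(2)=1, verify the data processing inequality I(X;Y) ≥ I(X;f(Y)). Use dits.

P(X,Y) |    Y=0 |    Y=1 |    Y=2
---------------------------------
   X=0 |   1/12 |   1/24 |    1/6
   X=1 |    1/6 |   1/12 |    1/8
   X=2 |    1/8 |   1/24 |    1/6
I(X;Y) = 0.0098, I(X;f(Y)) = 0.0039, inequality holds: 0.0098 ≥ 0.0039

Data Processing Inequality: For any Markov chain X → Y → Z, we have I(X;Y) ≥ I(X;Z).

Here Z = f(Y) is a deterministic function of Y, forming X → Y → Z.

Original I(X;Y) = 0.0098 dits

After applying f:
P(X,Z) where Z=f(Y):
- P(X,Z=0) = P(X,Y=0)
- P(X,Z=1) = P(X,Y=1) + P(X,Y=2)

I(X;Z) = I(X;f(Y)) = 0.0039 dits

Verification: 0.0098 ≥ 0.0039 ✓

Information cannot be created by processing; the function f can only lose information about X.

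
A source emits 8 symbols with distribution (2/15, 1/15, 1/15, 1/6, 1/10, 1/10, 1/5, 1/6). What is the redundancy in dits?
0.0304 dits

Redundancy measures how far a source is from maximum entropy:
R = H_max - H(X)

Maximum entropy for 8 symbols: H_max = log_10(8) = 0.9031 dits
Actual entropy: H(X) = 0.8727 dits
Redundancy: R = 0.9031 - 0.8727 = 0.0304 dits

This redundancy represents potential for compression: the source could be compressed by 0.0304 dits per symbol.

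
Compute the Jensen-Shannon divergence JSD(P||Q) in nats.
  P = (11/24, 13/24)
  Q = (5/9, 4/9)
0.0047 nats

Jensen-Shannon divergence is:
JSD(P||Q) = 0.5 × D_KL(P||M) + 0.5 × D_KL(Q||M)
where M = 0.5 × (P + Q) is the mixture distribution.

M = 0.5 × (11/24, 13/24) + 0.5 × (5/9, 4/9) = (0.506944, 0.493056)

D_KL(P||M) = 0.0047 nats
D_KL(Q||M) = 0.0047 nats

JSD(P||Q) = 0.5 × 0.0047 + 0.5 × 0.0047 = 0.0047 nats

Unlike KL divergence, JSD is symmetric and bounded: 0 ≤ JSD ≤ log(2).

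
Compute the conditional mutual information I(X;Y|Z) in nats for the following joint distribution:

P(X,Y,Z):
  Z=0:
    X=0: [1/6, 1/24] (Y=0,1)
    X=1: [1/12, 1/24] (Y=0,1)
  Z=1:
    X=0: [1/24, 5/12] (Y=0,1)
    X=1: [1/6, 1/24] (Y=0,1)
0.1738 nats

Conditional mutual information: I(X;Y|Z) = H(X|Z) + H(Y|Z) - H(X,Y|Z)

H(Z) = 0.6365
H(X,Z) = 1.2711 → H(X|Z) = 0.6346
H(Y,Z) = 1.2380 → H(Y|Z) = 0.6015
H(X,Y,Z) = 1.6988 → H(X,Y|Z) = 1.0623

I(X;Y|Z) = 0.6346 + 0.6015 - 1.0623 = 0.1738 nats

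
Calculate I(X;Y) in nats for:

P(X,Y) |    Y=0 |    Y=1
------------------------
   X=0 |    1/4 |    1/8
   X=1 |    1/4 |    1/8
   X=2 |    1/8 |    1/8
0.0109 nats

Mutual information: I(X;Y) = H(X) + H(Y) - H(X,Y)

Marginals:
P(X) = (3/8, 3/8, 1/4), H(X) = 1.0822 nats
P(Y) = (5/8, 3/8), H(Y) = 0.6616 nats

Joint entropy: H(X,Y) = 1.7329 nats

I(X;Y) = 1.0822 + 0.6616 - 1.7329 = 0.0109 nats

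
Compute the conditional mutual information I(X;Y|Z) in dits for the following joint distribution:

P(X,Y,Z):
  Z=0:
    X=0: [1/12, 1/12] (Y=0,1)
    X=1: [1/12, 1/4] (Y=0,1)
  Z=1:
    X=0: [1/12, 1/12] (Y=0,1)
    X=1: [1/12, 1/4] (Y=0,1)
0.0133 dits

Conditional mutual information: I(X;Y|Z) = H(X|Z) + H(Y|Z) - H(X,Y|Z)

H(Z) = 0.3010
H(X,Z) = 0.5775 → H(X|Z) = 0.2764
H(Y,Z) = 0.5775 → H(Y|Z) = 0.2764
H(X,Y,Z) = 0.8406 → H(X,Y|Z) = 0.5396

I(X;Y|Z) = 0.2764 + 0.2764 - 0.5396 = 0.0133 dits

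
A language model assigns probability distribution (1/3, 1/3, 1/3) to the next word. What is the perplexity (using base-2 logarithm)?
3.0000

Perplexity is 2^H (or exp(H) for natural log).

First, H = -Σ p log p = 1.5850 bits
Perplexity = 2^1.5850 = 3.0000

Interpretation: The model's uncertainty is equivalent to choosing uniformly among 3.0 options.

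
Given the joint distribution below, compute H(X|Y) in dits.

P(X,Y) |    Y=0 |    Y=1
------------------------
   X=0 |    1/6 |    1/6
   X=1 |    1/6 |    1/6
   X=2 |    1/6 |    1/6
0.4771 dits

Using the chain rule: H(X|Y) = H(X,Y) - H(Y)

First, compute H(X,Y) = 0.7782 dits

Marginal P(Y) = (1/2, 1/2)
H(Y) = 0.3010 dits

H(X|Y) = H(X,Y) - H(Y) = 0.7782 - 0.3010 = 0.4771 dits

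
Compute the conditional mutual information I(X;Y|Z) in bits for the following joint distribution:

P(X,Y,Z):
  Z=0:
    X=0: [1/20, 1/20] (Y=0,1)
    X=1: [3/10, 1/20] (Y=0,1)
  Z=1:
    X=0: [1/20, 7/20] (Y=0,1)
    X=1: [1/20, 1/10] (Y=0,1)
0.0579 bits

Conditional mutual information: I(X;Y|Z) = H(X|Z) + H(Y|Z) - H(X,Y|Z)

H(Z) = 0.9928
H(X,Z) = 1.8016 → H(X|Z) = 0.8088
H(Y,Z) = 1.7129 → H(Y|Z) = 0.7201
H(X,Y,Z) = 2.4639 → H(X,Y|Z) = 1.4711

I(X;Y|Z) = 0.8088 + 0.7201 - 1.4711 = 0.0579 bits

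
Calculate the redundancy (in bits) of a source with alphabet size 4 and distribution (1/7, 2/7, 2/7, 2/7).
0.0498 bits

Redundancy measures how far a source is from maximum entropy:
R = H_max - H(X)

Maximum entropy for 4 symbols: H_max = log_2(4) = 2.0000 bits
Actual entropy: H(X) = 1.9502 bits
Redundancy: R = 2.0000 - 1.9502 = 0.0498 bits

This redundancy represents potential for compression: the source could be compressed by 0.0498 bits per symbol.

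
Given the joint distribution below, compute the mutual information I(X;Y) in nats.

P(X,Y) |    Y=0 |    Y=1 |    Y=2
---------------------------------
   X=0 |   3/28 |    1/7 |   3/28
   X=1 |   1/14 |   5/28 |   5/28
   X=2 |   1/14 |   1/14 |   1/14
0.0164 nats

Mutual information: I(X;Y) = H(X) + H(Y) - H(X,Y)

Marginals:
P(X) = (5/14, 3/7, 3/14), H(X) = 1.0609 nats
P(Y) = (1/4, 11/28, 5/14), H(Y) = 1.0813 nats

Joint entropy: H(X,Y) = 2.1259 nats

I(X;Y) = 1.0609 + 1.0813 - 2.1259 = 0.0164 nats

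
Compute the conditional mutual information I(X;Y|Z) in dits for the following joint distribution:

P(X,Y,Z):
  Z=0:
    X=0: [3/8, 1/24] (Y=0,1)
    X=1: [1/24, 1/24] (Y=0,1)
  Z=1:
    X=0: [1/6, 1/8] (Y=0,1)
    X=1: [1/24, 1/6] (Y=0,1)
0.0296 dits

Conditional mutual information: I(X;Y|Z) = H(X|Z) + H(Y|Z) - H(X,Y|Z)

H(Z) = 0.3010
H(X,Z) = 0.5464 → H(X|Z) = 0.2453
H(Y,Z) = 0.5464 → H(Y|Z) = 0.2453
H(X,Y,Z) = 0.7620 → H(X,Y|Z) = 0.4610

I(X;Y|Z) = 0.2453 + 0.2453 - 0.4610 = 0.0296 dits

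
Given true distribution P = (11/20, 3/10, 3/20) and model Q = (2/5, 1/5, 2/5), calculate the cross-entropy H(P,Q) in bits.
1.6219 bits

Cross-entropy: H(P,Q) = -Σ p(x) log q(x)

Alternatively: H(P,Q) = H(P) + D_KL(P||Q)
H(P) = 1.4060 bits
D_KL(P||Q) = 0.2159 bits

H(P,Q) = 1.4060 + 0.2159 = 1.6219 bits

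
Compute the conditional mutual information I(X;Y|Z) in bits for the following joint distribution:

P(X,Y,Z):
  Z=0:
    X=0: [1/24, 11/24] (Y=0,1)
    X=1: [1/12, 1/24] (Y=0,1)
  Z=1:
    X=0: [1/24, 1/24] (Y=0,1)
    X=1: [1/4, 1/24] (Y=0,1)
0.1602 bits

Conditional mutual information: I(X;Y|Z) = H(X|Z) + H(Y|Z) - H(X,Y|Z)

H(Z) = 0.9544
H(X,Z) = 1.6922 → H(X|Z) = 0.7378
H(Y,Z) = 1.6922 → H(Y|Z) = 0.7378
H(X,Y,Z) = 2.2698 → H(X,Y|Z) = 1.3154

I(X;Y|Z) = 0.7378 + 0.7378 - 1.3154 = 0.1602 bits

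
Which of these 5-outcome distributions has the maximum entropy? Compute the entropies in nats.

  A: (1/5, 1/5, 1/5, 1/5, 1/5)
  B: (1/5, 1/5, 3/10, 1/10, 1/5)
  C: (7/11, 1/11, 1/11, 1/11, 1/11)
A

For a discrete distribution over n outcomes, entropy is maximized by the uniform distribution.

Computing entropies:
H(A) = 1.6094 nats
H(B) = 1.5571 nats
H(C) = 1.1596 nats

The uniform distribution (where all probabilities equal 1/5) achieves the maximum entropy of log_e(5) = 1.6094 nats.

Distribution A has the highest entropy.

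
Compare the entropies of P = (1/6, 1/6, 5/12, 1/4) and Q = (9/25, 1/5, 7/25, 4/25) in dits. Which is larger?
Q

Computing entropies in dits:
H(P) = 0.5683
H(Q) = 0.5817

Distribution Q has higher entropy.

Intuition: The distribution closer to uniform (more spread out) has higher entropy.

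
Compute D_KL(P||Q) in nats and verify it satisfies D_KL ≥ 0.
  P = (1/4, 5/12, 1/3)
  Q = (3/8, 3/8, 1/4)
0.0384 nats

KL divergence satisfies the Gibbs inequality: D_KL(P||Q) ≥ 0 for all distributions P, Q.

D_KL(P||Q) = Σ p(x) log(p(x)/q(x))
Term by term:
  x=0: 1/4 × log_e[(1/4)/(3/8)] = -0.1014
  x=1: 5/12 × log_e[(5/12)/(3/8)] = 0.0439
  x=2: 1/3 × log_e[(1/3)/(1/4)] = 0.0959
D_KL(P||Q) = 0.0384 nats

D_KL(P||Q) = 0.0384 ≥ 0 ✓

This non-negativity is a fundamental property: relative entropy cannot be negative because it measures how different Q is from P.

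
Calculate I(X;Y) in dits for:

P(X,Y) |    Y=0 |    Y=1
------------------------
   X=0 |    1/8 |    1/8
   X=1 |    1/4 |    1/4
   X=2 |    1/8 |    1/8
0.0000 dits

Mutual information: I(X;Y) = H(X) + H(Y) - H(X,Y)

Marginals:
P(X) = (1/4, 1/2, 1/4), H(X) = 0.4515 dits
P(Y) = (1/2, 1/2), H(Y) = 0.3010 dits

Joint entropy: H(X,Y) = 0.7526 dits

I(X;Y) = 0.4515 + 0.3010 - 0.7526 = 0.0000 dits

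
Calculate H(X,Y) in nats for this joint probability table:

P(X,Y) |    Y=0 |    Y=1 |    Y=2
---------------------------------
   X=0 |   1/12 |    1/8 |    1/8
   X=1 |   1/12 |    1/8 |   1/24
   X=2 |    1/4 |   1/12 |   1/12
2.0871 nats

Joint entropy is H(X,Y) = -Σ_{x,y} p(x,y) log p(x,y).

Summing over all non-zero entries:
H(X,Y) = -[1/12·log_e(1/12) + 1/8·log_e(1/8) + 1/8·log_e(1/8) + 1/12·log_e(1/12) + 1/8·log_e(1/8) + 1/24·log_e(1/24) + 1/4·log_e(1/4) + 1/12·log_e(1/12) + 1/12·log_e(1/12)]
H(X,Y) = 2.0871 nats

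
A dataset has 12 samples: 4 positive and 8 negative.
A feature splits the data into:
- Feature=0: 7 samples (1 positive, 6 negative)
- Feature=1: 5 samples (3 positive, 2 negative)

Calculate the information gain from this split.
0.1686 bits

Information Gain = H(Y) - H(Y|Feature)

Before split:
P(positive) = 4/12 = 0.3333
H(Y) = 0.9183 bits

After split:
Feature=0: H = 0.5917 bits (weight = 7/12)
Feature=1: H = 0.9710 bits (weight = 5/12)
H(Y|Feature) = (7/12)×0.5917 + (5/12)×0.9710 = 0.7497 bits

Information Gain = 0.9183 - 0.7497 = 0.1686 bits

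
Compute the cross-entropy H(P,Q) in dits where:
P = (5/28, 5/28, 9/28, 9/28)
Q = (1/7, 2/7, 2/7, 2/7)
0.5978 dits

Cross-entropy: H(P,Q) = -Σ p(x) log q(x)

Alternatively: H(P,Q) = H(P) + D_KL(P||Q)
H(P) = 0.5841 dits
D_KL(P||Q) = 0.0137 dits

H(P,Q) = 0.5841 + 0.0137 = 0.5978 dits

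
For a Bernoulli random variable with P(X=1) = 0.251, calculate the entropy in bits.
0.8129 bits

The binary entropy function is:
H(p) = -p log(p) - (1-p) log(1-p)

H(0.251) = -0.251 × log_2(0.251) - 0.749 × log_2(0.749)
H(0.251) = 0.8129 bits

Note: Binary entropy is maximized at p=0.5 (H=1 bit) and minimized at p=0 or p=1 (H=0).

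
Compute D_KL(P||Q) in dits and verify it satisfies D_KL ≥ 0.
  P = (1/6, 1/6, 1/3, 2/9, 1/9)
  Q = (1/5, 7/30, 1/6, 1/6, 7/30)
0.0548 dits

KL divergence satisfies the Gibbs inequality: D_KL(P||Q) ≥ 0 for all distributions P, Q.

D_KL(P||Q) = Σ p(x) log(p(x)/q(x))
Term by term:
  x=0: 1/6 × log_10[(1/6)/(1/5)] = -0.0132
  x=1: 1/6 × log_10[(1/6)/(7/30)] = -0.0244
  x=2: 1/3 × log_10[(1/3)/(1/6)] = 0.1003
  x=3: 2/9 × log_10[(2/9)/(1/6)] = 0.0278
  x=4: 1/9 × log_10[(1/9)/(7/30)] = -0.0358
D_KL(P||Q) = 0.0548 dits

D_KL(P||Q) = 0.0548 ≥ 0 ✓

This non-negativity is a fundamental property: relative entropy cannot be negative because it measures how different Q is from P.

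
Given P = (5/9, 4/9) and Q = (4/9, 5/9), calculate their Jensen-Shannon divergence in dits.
0.0027 dits

Jensen-Shannon divergence is:
JSD(P||Q) = 0.5 × D_KL(P||M) + 0.5 × D_KL(Q||M)
where M = 0.5 × (P + Q) is the mixture distribution.

M = 0.5 × (5/9, 4/9) + 0.5 × (4/9, 5/9) = (1/2, 1/2)

D_KL(P||M) = 0.0027 dits
D_KL(Q||M) = 0.0027 dits

JSD(P||Q) = 0.5 × 0.0027 + 0.5 × 0.0027 = 0.0027 dits

Unlike KL divergence, JSD is symmetric and bounded: 0 ≤ JSD ≤ log(2).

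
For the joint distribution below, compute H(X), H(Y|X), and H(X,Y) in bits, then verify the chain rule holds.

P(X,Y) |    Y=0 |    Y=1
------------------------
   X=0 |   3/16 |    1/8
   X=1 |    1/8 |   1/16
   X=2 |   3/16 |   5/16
H(X,Y) = 2.4300, H(X) = 1.4772, H(Y|X) = 0.9528 (all in bits)

Chain rule: H(X,Y) = H(X) + H(Y|X)

Left side — joint entropy directly:
H(X,Y) = -Σ p(x,y) log p(x,y) = 2.4300 bits

Right side — compute H(Y|X) from the conditional distributions:
P(X) = (5/16, 3/16, 1/2), so H(X) = 1.4772 bits
H(Y|X) = Σ_x P(X=x) · H(Y|X=x):
  P(Y|X=0) = (3/5, 2/5), H(Y|X=0) = 0.9710, weight P(X=0) = 5/16
  P(Y|X=1) = (2/3, 1/3), H(Y|X=1) = 0.9183, weight P(X=1) = 3/16
  P(Y|X=2) = (3/8, 5/8), H(Y|X=2) = 0.9544, weight P(X=2) = 1/2
H(Y|X) = 0.9528 bits

H(X) + H(Y|X) = 1.4772 + 0.9528 = 2.4300 bits

Both sides equal 2.4300 bits. ✓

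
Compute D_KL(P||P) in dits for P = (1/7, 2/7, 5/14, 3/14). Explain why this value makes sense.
0.0000 dits

KL divergence satisfies the Gibbs inequality: D_KL(P||Q) ≥ 0 for all distributions P, Q.

D_KL(P||Q) = Σ p(x) log(p(x)/q(x))
Each term is p(x) × log_10(p(x)/p(x)) = p(x) × log_10(1) = 0, so the sum is 0.
D_KL(P||Q) = 0.0000 dits

When P = Q, the KL divergence is exactly 0, as there is no 'divergence' between identical distributions.

This non-negativity is a fundamental property: relative entropy cannot be negative because it measures how different Q is from P.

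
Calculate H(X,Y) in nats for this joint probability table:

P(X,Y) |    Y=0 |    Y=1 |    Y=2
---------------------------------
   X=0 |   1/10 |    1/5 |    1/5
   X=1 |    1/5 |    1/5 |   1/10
1.7481 nats

Joint entropy is H(X,Y) = -Σ_{x,y} p(x,y) log p(x,y).

Summing over all non-zero entries:
H(X,Y) = -[1/10·log_e(1/10) + 1/5·log_e(1/5) + 1/5·log_e(1/5) + 1/5·log_e(1/5) + 1/5·log_e(1/5) + 1/10·log_e(1/10)]
H(X,Y) = 1.7481 nats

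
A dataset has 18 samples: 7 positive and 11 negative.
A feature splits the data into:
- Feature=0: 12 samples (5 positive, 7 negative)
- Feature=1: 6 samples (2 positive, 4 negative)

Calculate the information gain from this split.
0.0047 bits

Information Gain = H(Y) - H(Y|Feature)

Before split:
P(positive) = 7/18 = 0.3889
H(Y) = 0.9641 bits

After split:
Feature=0: H = 0.9799 bits (weight = 12/18)
Feature=1: H = 0.9183 bits (weight = 6/18)
H(Y|Feature) = (12/18)×0.9799 + (6/18)×0.9183 = 0.9593 bits

Information Gain = 0.9641 - 0.9593 = 0.0047 bits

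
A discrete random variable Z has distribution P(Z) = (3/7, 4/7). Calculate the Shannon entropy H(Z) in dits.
0.2966 dits

Shannon entropy is H(X) = -Σ p(x) log p(x).

For P = (3/7, 4/7):
H = -3/7 × log_10(3/7) -4/7 × log_10(4/7)
H = 0.2966 dits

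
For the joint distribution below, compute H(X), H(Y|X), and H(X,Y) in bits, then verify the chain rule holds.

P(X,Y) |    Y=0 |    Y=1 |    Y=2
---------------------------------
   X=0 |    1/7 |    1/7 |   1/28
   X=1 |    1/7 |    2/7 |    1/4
H(X,Y) = 2.3912, H(X) = 0.9059, H(Y|X) = 1.4853 (all in bits)

Chain rule: H(X,Y) = H(X) + H(Y|X)

Left side — joint entropy directly:
H(X,Y) = -Σ p(x,y) log p(x,y) = 2.3912 bits

Right side — compute H(Y|X) from the conditional distributions:
P(X) = (9/28, 19/28), so H(X) = 0.9059 bits
H(Y|X) = Σ_x P(X=x) · H(Y|X=x):
  P(Y|X=0) = (4/9, 4/9, 1/9), H(Y|X=0) = 1.3921, weight P(X=0) = 9/28
  P(Y|X=1) = (4/19, 8/19, 7/19), H(Y|X=1) = 1.5294, weight P(X=1) = 19/28
H(Y|X) = 1.4853 bits

H(X) + H(Y|X) = 0.9059 + 1.4853 = 2.3912 bits

Both sides equal 2.3912 bits. ✓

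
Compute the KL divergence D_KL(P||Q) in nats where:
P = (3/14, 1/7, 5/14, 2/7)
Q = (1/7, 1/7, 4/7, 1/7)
0.1171 nats

KL divergence: D_KL(P||Q) = Σ p(x) log(p(x)/q(x))

Computing term by term:
  x=0: 3/14 × log_e[(3/14)/(1/7)] = 3/14 × 0.4055 = 0.0869
  x=1: 1/7 × log_e[(1/7)/(1/7)] = 1/7 × 0.0000 = 0.0000
  x=2: 5/14 × log_e[(5/14)/(4/7)] = 5/14 × -0.4700 = -0.1679
  x=3: 2/7 × log_e[(2/7)/(1/7)] = 2/7 × 0.6931 = 0.1980

D_KL(P||Q) = 0.1171 nats

Note: KL divergence is always non-negative and equals 0 iff P = Q.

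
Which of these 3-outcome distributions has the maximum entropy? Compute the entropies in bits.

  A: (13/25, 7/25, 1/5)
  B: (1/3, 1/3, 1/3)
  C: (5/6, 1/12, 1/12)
B

For a discrete distribution over n outcomes, entropy is maximized by the uniform distribution.

Computing entropies:
H(A) = 1.4692 bits
H(B) = 1.5850 bits
H(C) = 0.8167 bits

The uniform distribution (where all probabilities equal 1/3) achieves the maximum entropy of log_2(3) = 1.5850 bits.

Distribution B has the highest entropy.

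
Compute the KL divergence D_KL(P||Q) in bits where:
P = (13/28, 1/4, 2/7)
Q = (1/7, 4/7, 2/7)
0.4913 bits

KL divergence: D_KL(P||Q) = Σ p(x) log(p(x)/q(x))

Computing term by term:
  x=0: 13/28 × log_2[(13/28)/(1/7)] = 13/28 × 1.7004 = 0.7895
  x=1: 1/4 × log_2[(1/4)/(4/7)] = 1/4 × -1.1926 = -0.2982
  x=2: 2/7 × log_2[(2/7)/(2/7)] = 2/7 × 0.0000 = 0.0000

D_KL(P||Q) = 0.4913 bits

Note: KL divergence is always non-negative and equals 0 iff P = Q.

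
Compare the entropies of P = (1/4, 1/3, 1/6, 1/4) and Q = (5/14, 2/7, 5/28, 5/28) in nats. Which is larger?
P

Computing entropies in nats:
H(P) = 1.3580
H(Q) = 1.3409

Distribution P has higher entropy.

Intuition: The distribution closer to uniform (more spread out) has higher entropy.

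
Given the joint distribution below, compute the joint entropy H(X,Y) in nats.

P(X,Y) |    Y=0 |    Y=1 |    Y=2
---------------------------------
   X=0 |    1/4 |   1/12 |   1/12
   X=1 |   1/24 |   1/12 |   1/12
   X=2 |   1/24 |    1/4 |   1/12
1.9934 nats

Joint entropy is H(X,Y) = -Σ_{x,y} p(x,y) log p(x,y).

Summing over all non-zero entries:
H(X,Y) = -[1/4·log_e(1/4) + 1/12·log_e(1/12) + 1/12·log_e(1/12) + 1/24·log_e(1/24) + 1/12·log_e(1/12) + 1/12·log_e(1/12) + 1/24·log_e(1/24) + 1/4·log_e(1/4) + 1/12·log_e(1/12)]
H(X,Y) = 1.9934 nats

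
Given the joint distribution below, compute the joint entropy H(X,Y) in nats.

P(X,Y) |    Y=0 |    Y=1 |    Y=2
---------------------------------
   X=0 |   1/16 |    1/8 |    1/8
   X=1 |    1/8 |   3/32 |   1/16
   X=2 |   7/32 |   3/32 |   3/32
2.1246 nats

Joint entropy is H(X,Y) = -Σ_{x,y} p(x,y) log p(x,y).

Summing over all non-zero entries:
H(X,Y) = -[1/16·log_e(1/16) + 1/8·log_e(1/8) + 1/8·log_e(1/8) + 1/8·log_e(1/8) + 3/32·log_e(3/32) + 1/16·log_e(1/16) + 7/32·log_e(7/32) + 3/32·log_e(3/32) + 3/32·log_e(3/32)]
H(X,Y) = 2.1246 nats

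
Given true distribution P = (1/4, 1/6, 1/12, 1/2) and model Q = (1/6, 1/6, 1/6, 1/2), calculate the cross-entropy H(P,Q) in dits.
0.5396 dits

Cross-entropy: H(P,Q) = -Σ p(x) log q(x)

Alternatively: H(P,Q) = H(P) + D_KL(P||Q)
H(P) = 0.5207 dits
D_KL(P||Q) = 0.0189 dits

H(P,Q) = 0.5207 + 0.0189 = 0.5396 dits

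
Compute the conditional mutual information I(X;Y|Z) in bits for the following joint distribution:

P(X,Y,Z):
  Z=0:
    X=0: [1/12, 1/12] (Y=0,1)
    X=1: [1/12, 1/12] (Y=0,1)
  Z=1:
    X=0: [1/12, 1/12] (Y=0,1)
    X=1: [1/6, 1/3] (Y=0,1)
0.0105 bits

Conditional mutual information: I(X;Y|Z) = H(X|Z) + H(Y|Z) - H(X,Y|Z)

H(Z) = 0.9183
H(X,Z) = 1.7925 → H(X|Z) = 0.8742
H(Y,Z) = 1.8879 → H(Y|Z) = 0.9696
H(X,Y,Z) = 2.7516 → H(X,Y|Z) = 1.8333

I(X;Y|Z) = 0.8742 + 0.9696 - 1.8333 = 0.0105 bits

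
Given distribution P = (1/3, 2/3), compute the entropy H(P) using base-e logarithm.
0.6365 nats

Shannon entropy is H(X) = -Σ p(x) log p(x).

For P = (1/3, 2/3):
H = -1/3 × log_e(1/3) -2/3 × log_e(2/3)
H = 0.6365 nats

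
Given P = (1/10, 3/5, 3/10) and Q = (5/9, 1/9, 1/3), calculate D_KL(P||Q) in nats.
0.8088 nats

KL divergence: D_KL(P||Q) = Σ p(x) log(p(x)/q(x))

Computing term by term:
  x=0: 1/10 × log_e[(1/10)/(5/9)] = 1/10 × -1.7148 = -0.1715
  x=1: 3/5 × log_e[(3/5)/(1/9)] = 3/5 × 1.6864 = 1.0118
  x=2: 3/10 × log_e[(3/10)/(1/3)] = 3/10 × -0.1054 = -0.0316

D_KL(P||Q) = 0.8088 nats

Note: KL divergence is always non-negative and equals 0 iff P = Q.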